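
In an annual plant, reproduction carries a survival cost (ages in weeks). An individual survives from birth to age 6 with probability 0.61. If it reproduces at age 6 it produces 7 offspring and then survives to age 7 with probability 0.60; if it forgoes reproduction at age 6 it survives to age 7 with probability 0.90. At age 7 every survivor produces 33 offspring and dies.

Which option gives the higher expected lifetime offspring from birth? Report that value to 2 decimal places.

breed at age 6: R₀ = 0.61 × (7 + 0.60 × 33) = 0.61 × 26.8000 = 16.3480
delay to age 7: R₀ = 0.61 × (0.90 × 33) = 0.61 × 29.7000 = 18.1170
Higher: delay to age 7 (18.1170).

18.12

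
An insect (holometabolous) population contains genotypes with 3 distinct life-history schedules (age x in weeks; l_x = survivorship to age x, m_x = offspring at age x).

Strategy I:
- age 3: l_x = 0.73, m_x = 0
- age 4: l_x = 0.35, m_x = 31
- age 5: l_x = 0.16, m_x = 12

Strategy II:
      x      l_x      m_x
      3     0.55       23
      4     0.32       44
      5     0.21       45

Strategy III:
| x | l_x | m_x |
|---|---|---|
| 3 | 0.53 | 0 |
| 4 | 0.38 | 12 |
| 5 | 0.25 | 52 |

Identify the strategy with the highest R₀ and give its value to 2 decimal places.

Strategy I: R₀ = 0.73×0 + 0.35×31 + 0.16×12 = 12.7700
Strategy II: R₀ = 0.55×23 + 0.32×44 + 0.21×45 = 36.1800
Strategy III: R₀ = 0.53×0 + 0.38×12 + 0.25×52 = 17.5600
Highest R₀: strategy II with 36.1800.

36.18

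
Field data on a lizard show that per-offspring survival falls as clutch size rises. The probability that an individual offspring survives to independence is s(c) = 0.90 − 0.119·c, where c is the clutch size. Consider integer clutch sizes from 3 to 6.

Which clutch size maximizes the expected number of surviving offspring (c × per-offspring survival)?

4

Expected surviving offspring = c × s(c):
  c=3: 3 × 0.543 = 1.629
  c=4: 4 × 0.424 = 1.696
  c=5: 5 × 0.305 = 1.525
  c=6: 6 × 0.186 = 1.116
Maximum at c = 4 (1.696 surviving offspring).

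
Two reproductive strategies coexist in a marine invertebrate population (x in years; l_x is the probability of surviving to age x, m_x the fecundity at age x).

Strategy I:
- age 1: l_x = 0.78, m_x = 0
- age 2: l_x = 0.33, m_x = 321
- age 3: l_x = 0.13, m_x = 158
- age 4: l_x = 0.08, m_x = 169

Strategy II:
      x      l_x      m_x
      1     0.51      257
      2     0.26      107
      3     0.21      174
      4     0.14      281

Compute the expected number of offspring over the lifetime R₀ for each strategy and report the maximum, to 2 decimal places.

234.77

Strategy I: R₀ = 0.78×0 + 0.33×321 + 0.13×158 + 0.08×169 = 139.9900
Strategy II: R₀ = 0.51×257 + 0.26×107 + 0.21×174 + 0.14×281 = 234.7700
Highest R₀: strategy II with 234.7700.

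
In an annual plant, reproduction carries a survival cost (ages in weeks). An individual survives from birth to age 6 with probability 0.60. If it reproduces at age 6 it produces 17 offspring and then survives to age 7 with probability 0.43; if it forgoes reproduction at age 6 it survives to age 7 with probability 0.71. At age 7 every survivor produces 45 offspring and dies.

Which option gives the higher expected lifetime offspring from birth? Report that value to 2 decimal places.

21.81

breed at age 6: R₀ = 0.60 × (17 + 0.43 × 45) = 0.60 × 36.3500 = 21.8100
delay to age 7: R₀ = 0.60 × (0.71 × 45) = 0.60 × 31.9500 = 19.1700
Higher: breed at age 6 (21.8100).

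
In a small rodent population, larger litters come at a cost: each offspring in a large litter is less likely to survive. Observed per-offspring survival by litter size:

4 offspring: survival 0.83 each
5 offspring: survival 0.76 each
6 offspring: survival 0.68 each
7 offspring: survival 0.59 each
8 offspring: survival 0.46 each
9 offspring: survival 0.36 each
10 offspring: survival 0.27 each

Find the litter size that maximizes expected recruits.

7

Expected recruits = c × s(c):
  c=4: 4 × 0.83 = 3.320
  c=5: 5 × 0.76 = 3.800
  c=6: 6 × 0.68 = 4.080
  c=7: 7 × 0.59 = 4.130
  c=8: 8 × 0.46 = 3.680
  c=9: 9 × 0.36 = 3.240
  c=10: 10 × 0.27 = 2.700
Maximum at c = 7 (4.130 recruits).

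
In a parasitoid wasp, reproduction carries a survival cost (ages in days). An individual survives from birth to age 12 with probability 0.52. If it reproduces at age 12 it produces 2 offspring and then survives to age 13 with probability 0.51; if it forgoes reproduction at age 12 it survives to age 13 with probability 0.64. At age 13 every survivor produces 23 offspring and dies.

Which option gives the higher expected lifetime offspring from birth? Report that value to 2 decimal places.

breed at age 12: R₀ = 0.52 × (2 + 0.51 × 23) = 0.52 × 13.7300 = 7.1396
delay to age 13: R₀ = 0.52 × (0.64 × 23) = 0.52 × 14.7200 = 7.6544
Higher: delay to age 13 (7.6544).

7.65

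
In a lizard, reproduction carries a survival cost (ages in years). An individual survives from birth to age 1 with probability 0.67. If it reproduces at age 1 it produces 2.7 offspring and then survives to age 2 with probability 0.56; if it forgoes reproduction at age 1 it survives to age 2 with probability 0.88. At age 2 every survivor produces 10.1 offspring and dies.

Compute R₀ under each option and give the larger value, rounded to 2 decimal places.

breed at age 1: R₀ = 0.67 × (2.7 + 0.56 × 10.1) = 0.67 × 8.3560 = 5.5985
delay to age 2: R₀ = 0.67 × (0.88 × 10.1) = 0.67 × 8.8880 = 5.9550
Higher: delay to age 2 (5.9550).

5.95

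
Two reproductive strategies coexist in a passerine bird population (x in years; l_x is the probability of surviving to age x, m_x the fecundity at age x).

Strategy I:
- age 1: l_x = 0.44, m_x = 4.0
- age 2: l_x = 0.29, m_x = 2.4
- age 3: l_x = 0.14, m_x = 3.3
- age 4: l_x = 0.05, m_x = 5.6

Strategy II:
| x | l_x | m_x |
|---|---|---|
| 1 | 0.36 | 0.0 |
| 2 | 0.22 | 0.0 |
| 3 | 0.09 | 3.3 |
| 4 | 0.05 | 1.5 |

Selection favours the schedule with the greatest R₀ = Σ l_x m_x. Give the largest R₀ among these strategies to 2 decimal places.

Strategy I: R₀ = 0.44×4.0 + 0.29×2.4 + 0.14×3.3 + 0.05×5.6 = 3.1980
Strategy II: R₀ = 0.36×0.0 + 0.22×0.0 + 0.09×3.3 + 0.05×1.5 = 0.3720
Highest R₀: strategy I with 3.1980.

3.20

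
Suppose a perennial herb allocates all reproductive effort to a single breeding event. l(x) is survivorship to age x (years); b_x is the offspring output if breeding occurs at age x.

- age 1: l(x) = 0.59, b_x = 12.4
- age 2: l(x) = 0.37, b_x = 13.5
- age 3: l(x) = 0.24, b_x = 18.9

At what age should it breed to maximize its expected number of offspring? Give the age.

1

Expected offspring if breeding at age x = l(x) × b_x:
  age 1: 0.59 × 12.4 = 7.316
  age 2: 0.37 × 13.5 = 4.995
  age 3: 0.24 × 18.9 = 4.536
Maximum at age 1 (7.316).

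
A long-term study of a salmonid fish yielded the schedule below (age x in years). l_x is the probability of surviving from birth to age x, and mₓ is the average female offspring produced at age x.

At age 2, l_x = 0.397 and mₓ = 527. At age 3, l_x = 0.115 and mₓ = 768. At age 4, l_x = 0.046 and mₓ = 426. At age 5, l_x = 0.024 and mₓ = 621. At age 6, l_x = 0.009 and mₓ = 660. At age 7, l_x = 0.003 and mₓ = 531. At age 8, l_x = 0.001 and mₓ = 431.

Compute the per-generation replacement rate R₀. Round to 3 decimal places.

R₀ = Σ l_x mₓ:
  age 2: 0.397 × 527 = 209.2190
  age 3: 0.115 × 768 = 88.3200
  age 4: 0.046 × 426 = 19.5960
  age 5: 0.024 × 621 = 14.9040
  age 6: 0.009 × 660 = 5.9400
  age 7: 0.003 × 531 = 1.5930
  age 8: 0.001 × 431 = 0.4310
R₀ = 209.2190 + 88.3200 + 19.5960 + 14.9040 + 5.9400 + 1.5930 + 0.4310 = 340.0030

340.003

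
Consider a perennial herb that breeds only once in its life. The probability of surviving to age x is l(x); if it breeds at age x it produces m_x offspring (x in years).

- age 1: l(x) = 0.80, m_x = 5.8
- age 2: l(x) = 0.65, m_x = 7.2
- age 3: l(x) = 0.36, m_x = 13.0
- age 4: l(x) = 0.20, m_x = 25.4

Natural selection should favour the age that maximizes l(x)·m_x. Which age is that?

Expected offspring if breeding at age x = l(x) × m_x:
  age 1: 0.80 × 5.8 = 4.640
  age 2: 0.65 × 7.2 = 4.680
  age 3: 0.36 × 13.0 = 4.680
  age 4: 0.20 × 25.4 = 5.080
Maximum at age 4 (5.080).

4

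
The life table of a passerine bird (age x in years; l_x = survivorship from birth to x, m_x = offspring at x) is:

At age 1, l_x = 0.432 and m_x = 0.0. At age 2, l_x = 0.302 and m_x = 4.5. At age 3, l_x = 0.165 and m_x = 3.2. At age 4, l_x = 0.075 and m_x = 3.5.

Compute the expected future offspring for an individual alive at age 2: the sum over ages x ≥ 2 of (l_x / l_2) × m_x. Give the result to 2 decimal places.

7.12

l_2 = 0.302. Conditional survival from age 2 to x is l_x / l_2.
  x=2: (0.302/0.302) × 4.5 = 4.5000
  x=3: (0.165/0.302) × 3.2 = 1.7483
  x=4: (0.075/0.302) × 3.5 = 0.8692
Sum = 4.5000 + 1.7483 + 0.8692 = 7.1175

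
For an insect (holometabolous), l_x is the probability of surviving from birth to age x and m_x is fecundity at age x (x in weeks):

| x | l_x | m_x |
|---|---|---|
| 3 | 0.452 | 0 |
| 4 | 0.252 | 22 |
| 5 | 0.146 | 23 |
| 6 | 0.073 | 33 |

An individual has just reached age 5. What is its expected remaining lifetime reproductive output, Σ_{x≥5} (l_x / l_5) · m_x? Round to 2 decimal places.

39.50

l_5 = 0.146. Conditional survival from age 5 to x is l_x / l_5.
  x=5: (0.146/0.146) × 23 = 23.0000
  x=6: (0.073/0.146) × 33 = 16.5000
Sum = 23.0000 + 16.5000 = 39.5000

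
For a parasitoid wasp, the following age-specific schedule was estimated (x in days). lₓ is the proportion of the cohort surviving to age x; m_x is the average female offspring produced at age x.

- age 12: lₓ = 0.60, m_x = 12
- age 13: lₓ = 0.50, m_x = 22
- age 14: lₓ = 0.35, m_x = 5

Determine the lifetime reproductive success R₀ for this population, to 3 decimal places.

19.950

R₀ = Σ lₓ m_x:
  age 12: 0.60 × 12 = 7.2000
  age 13: 0.50 × 22 = 11.0000
  age 14: 0.35 × 5 = 1.7500
R₀ = 7.2000 + 11.0000 + 1.7500 = 19.9500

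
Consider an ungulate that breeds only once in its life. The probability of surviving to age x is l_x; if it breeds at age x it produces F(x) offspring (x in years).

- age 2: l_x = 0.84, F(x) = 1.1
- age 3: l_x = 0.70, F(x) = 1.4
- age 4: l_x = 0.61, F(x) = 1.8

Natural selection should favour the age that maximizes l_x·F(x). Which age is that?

4

Expected offspring if breeding at age x = l_x × F(x):
  age 2: 0.84 × 1.1 = 0.924
  age 3: 0.70 × 1.4 = 0.980
  age 4: 0.61 × 1.8 = 1.098
Maximum at age 4 (1.098).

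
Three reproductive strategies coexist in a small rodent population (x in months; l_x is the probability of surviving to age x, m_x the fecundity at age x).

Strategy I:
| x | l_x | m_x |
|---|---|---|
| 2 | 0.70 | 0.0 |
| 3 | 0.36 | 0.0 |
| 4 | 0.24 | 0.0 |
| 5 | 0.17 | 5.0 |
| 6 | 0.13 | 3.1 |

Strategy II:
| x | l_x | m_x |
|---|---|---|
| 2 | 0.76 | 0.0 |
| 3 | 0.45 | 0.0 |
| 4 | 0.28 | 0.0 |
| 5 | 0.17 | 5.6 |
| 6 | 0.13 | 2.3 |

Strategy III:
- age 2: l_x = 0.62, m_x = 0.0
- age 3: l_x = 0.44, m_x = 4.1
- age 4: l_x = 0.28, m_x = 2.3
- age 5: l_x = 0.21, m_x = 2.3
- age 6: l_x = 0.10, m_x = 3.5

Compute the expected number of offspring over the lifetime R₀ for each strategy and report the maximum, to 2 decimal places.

Strategy I: R₀ = 0.70×0.0 + 0.36×0.0 + 0.24×0.0 + 0.17×5.0 + 0.13×3.1 = 1.2530
Strategy II: R₀ = 0.76×0.0 + 0.45×0.0 + 0.28×0.0 + 0.17×5.6 + 0.13×2.3 = 1.2510
Strategy III: R₀ = 0.62×0.0 + 0.44×4.1 + 0.28×2.3 + 0.21×2.3 + 0.10×3.5 = 3.2810
Highest R₀: strategy III with 3.2810.

3.28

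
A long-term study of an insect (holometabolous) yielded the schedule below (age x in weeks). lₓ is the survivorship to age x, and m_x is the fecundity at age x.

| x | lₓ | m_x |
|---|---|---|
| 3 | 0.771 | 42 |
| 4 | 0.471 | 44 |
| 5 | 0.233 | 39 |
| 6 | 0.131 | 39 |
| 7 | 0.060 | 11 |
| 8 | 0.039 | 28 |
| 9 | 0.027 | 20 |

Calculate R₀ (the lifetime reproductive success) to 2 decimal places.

69.59

R₀ = Σ lₓ m_x:
  age 3: 0.771 × 42 = 32.3820
  age 4: 0.471 × 44 = 20.7240
  age 5: 0.233 × 39 = 9.0870
  age 6: 0.131 × 39 = 5.1090
  age 7: 0.060 × 11 = 0.6600
  age 8: 0.039 × 28 = 1.0920
  age 9: 0.027 × 20 = 0.5400
R₀ = 32.3820 + 20.7240 + 9.0870 + 5.1090 + 0.6600 + 1.0920 + 0.5400 = 69.5940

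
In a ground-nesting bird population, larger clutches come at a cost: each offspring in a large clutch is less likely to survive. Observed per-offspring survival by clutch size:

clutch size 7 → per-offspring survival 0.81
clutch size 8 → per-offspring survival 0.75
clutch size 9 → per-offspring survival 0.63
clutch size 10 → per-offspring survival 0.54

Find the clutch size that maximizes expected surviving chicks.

8

Expected surviving chicks = c × s(c):
  c=7: 7 × 0.81 = 5.670
  c=8: 8 × 0.75 = 6.000
  c=9: 9 × 0.63 = 5.670
  c=10: 10 × 0.54 = 5.400
Maximum at c = 8 (6.000 surviving chicks).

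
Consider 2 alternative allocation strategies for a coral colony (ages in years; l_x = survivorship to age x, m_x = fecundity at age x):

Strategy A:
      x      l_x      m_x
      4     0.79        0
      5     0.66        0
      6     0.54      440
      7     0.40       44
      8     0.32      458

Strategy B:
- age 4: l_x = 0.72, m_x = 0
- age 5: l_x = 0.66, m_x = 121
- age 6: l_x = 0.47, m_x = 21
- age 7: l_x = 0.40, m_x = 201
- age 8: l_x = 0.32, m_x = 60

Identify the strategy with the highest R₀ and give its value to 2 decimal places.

401.76

Strategy A: R₀ = 0.79×0 + 0.66×0 + 0.54×440 + 0.40×44 + 0.32×458 = 401.7600
Strategy B: R₀ = 0.72×0 + 0.66×121 + 0.47×21 + 0.40×201 + 0.32×60 = 189.3300
Highest R₀: strategy A with 401.7600.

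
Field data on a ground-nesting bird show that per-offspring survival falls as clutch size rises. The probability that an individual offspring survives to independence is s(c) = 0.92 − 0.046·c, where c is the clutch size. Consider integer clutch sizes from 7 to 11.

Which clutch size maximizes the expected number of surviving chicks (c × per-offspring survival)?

10

Expected surviving chicks = c × s(c):
  c=7: 7 × 0.598 = 4.186
  c=8: 8 × 0.552 = 4.416
  c=9: 9 × 0.506 = 4.554
  c=10: 10 × 0.460 = 4.600
  c=11: 11 × 0.414 = 4.554
Maximum at c = 10 (4.600 surviving chicks).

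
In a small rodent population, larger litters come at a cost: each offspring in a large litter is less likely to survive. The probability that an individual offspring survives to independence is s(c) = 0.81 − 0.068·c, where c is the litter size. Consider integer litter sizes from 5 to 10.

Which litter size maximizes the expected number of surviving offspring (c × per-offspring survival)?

Expected surviving offspring = c × s(c):
  c=5: 5 × 0.470 = 2.350
  c=6: 6 × 0.402 = 2.412
  c=7: 7 × 0.334 = 2.338
  c=8: 8 × 0.266 = 2.128
  c=9: 9 × 0.198 = 1.782
  c=10: 10 × 0.130 = 1.300
Maximum at c = 6 (2.412 surviving offspring).

6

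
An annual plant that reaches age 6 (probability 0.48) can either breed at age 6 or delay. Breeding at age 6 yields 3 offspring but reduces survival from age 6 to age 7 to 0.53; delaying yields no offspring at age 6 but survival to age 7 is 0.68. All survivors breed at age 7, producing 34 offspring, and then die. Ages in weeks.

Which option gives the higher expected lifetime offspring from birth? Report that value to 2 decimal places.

11.10

breed at age 6: R₀ = 0.48 × (3 + 0.53 × 34) = 0.48 × 21.0200 = 10.0896
delay to age 7: R₀ = 0.48 × (0.68 × 34) = 0.48 × 23.1200 = 11.0976
Higher: delay to age 7 (11.0976).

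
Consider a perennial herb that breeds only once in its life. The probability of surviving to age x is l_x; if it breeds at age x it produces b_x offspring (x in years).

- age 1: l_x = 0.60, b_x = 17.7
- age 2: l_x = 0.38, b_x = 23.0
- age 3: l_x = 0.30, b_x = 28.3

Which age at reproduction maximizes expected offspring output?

Expected offspring if breeding at age x = l_x × b_x:
  age 1: 0.60 × 17.7 = 10.620
  age 2: 0.38 × 23.0 = 8.740
  age 3: 0.30 × 28.3 = 8.490
Maximum at age 1 (10.620).

1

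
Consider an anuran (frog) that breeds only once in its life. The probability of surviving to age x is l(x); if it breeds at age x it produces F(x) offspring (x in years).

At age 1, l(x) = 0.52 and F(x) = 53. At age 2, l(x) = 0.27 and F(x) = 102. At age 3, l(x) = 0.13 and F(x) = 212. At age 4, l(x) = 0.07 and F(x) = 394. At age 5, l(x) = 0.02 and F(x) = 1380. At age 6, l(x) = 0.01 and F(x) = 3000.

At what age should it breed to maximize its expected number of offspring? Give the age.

Expected offspring if breeding at age x = l(x) × F(x):
  age 1: 0.52 × 53 = 27.560
  age 2: 0.27 × 102 = 27.540
  age 3: 0.13 × 212 = 27.560
  age 4: 0.07 × 394 = 27.580
  age 5: 0.02 × 1380 = 27.600
  age 6: 0.01 × 3000 = 30.000
Maximum at age 6 (30.000).

6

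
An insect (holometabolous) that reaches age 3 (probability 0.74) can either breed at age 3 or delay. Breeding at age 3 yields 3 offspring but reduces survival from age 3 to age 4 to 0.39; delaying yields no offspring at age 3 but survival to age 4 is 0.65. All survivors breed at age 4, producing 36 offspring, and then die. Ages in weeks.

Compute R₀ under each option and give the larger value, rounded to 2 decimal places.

17.32

breed at age 3: R₀ = 0.74 × (3 + 0.39 × 36) = 0.74 × 17.0400 = 12.6096
delay to age 4: R₀ = 0.74 × (0.65 × 36) = 0.74 × 23.4000 = 17.3160
Higher: delay to age 4 (17.3160).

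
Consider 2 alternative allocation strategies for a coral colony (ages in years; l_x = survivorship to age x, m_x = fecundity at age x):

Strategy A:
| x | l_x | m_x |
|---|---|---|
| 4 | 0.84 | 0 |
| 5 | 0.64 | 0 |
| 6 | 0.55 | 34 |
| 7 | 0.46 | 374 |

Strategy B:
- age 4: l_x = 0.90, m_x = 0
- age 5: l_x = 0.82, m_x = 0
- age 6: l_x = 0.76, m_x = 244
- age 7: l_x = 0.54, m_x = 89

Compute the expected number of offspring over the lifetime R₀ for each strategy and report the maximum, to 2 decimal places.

Strategy A: R₀ = 0.84×0 + 0.64×0 + 0.55×34 + 0.46×374 = 190.7400
Strategy B: R₀ = 0.90×0 + 0.82×0 + 0.76×244 + 0.54×89 = 233.5000
Highest R₀: strategy B with 233.5000.

233.50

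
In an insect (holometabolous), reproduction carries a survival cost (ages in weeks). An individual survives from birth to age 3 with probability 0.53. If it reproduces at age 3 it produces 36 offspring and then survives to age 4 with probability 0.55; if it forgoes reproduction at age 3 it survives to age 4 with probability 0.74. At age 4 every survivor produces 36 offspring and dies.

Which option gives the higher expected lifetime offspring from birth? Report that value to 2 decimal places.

29.57

breed at age 3: R₀ = 0.53 × (36 + 0.55 × 36) = 0.53 × 55.8000 = 29.5740
delay to age 4: R₀ = 0.53 × (0.74 × 36) = 0.53 × 26.6400 = 14.1192
Higher: breed at age 3 (29.5740).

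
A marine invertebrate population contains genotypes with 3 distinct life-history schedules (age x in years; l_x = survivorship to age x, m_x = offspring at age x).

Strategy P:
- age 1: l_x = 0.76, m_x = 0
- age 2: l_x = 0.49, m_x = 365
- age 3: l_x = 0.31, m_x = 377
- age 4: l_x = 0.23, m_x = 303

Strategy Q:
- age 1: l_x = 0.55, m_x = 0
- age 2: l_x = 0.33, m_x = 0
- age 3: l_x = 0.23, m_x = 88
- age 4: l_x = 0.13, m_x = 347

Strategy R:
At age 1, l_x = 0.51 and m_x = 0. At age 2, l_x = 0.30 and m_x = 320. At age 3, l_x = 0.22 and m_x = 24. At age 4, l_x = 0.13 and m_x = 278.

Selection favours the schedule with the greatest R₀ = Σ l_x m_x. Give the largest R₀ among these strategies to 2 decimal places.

Strategy P: R₀ = 0.76×0 + 0.49×365 + 0.31×377 + 0.23×303 = 365.4100
Strategy Q: R₀ = 0.55×0 + 0.33×0 + 0.23×88 + 0.13×347 = 65.3500
Strategy R: R₀ = 0.51×0 + 0.30×320 + 0.22×24 + 0.13×278 = 137.4200
Highest R₀: strategy P with 365.4100.

365.41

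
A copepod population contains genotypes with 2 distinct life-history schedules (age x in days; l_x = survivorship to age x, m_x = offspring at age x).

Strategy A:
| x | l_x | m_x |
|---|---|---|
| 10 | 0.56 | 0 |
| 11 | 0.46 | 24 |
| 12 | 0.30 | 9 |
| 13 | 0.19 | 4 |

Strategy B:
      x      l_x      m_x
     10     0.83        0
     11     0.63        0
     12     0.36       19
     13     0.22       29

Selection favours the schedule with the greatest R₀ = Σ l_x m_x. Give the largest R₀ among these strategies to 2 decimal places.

14.50

Strategy A: R₀ = 0.56×0 + 0.46×24 + 0.30×9 + 0.19×4 = 14.5000
Strategy B: R₀ = 0.83×0 + 0.63×0 + 0.36×19 + 0.22×29 = 13.2200
Highest R₀: strategy A with 14.5000.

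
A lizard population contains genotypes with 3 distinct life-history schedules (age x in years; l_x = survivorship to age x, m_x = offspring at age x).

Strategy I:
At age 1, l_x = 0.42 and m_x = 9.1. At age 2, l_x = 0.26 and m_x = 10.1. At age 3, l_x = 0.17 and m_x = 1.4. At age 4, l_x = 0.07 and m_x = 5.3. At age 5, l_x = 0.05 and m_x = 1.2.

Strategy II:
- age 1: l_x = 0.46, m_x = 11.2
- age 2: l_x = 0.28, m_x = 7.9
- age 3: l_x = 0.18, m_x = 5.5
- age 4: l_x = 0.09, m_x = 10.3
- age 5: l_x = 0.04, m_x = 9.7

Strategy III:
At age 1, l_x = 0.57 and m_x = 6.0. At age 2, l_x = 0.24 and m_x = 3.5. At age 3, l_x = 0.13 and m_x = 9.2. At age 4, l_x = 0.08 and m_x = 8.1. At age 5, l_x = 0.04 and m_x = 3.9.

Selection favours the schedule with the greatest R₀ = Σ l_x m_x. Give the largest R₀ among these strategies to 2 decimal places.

Strategy I: R₀ = 0.42×9.1 + 0.26×10.1 + 0.17×1.4 + 0.07×5.3 + 0.05×1.2 = 7.1170
Strategy II: R₀ = 0.46×11.2 + 0.28×7.9 + 0.18×5.5 + 0.09×10.3 + 0.04×9.7 = 9.6690
Strategy III: R₀ = 0.57×6.0 + 0.24×3.5 + 0.13×9.2 + 0.08×8.1 + 0.04×3.9 = 6.2600
Highest R₀: strategy II with 9.6690.

9.67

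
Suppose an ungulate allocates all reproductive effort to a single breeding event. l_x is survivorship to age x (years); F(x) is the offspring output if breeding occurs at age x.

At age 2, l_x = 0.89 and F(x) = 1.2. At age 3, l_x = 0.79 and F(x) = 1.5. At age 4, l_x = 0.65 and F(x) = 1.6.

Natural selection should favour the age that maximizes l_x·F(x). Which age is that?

3

Expected offspring if breeding at age x = l_x × F(x):
  age 2: 0.89 × 1.2 = 1.068
  age 3: 0.79 × 1.5 = 1.185
  age 4: 0.65 × 1.6 = 1.040
Maximum at age 3 (1.185).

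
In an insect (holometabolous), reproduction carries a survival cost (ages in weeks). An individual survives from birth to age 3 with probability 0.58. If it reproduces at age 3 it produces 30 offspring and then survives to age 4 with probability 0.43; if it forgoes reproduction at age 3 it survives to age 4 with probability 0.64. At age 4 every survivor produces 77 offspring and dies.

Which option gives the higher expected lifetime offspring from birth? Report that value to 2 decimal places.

breed at age 3: R₀ = 0.58 × (30 + 0.43 × 77) = 0.58 × 63.1100 = 36.6038
delay to age 4: R₀ = 0.58 × (0.64 × 77) = 0.58 × 49.2800 = 28.5824
Higher: breed at age 3 (36.6038).

36.60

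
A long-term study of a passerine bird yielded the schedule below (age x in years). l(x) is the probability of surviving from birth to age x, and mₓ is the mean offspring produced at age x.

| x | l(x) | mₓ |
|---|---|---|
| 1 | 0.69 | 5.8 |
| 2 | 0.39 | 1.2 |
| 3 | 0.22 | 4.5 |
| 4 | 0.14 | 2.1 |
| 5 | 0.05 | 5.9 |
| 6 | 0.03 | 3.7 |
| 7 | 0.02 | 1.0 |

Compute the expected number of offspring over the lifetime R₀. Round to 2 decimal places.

6.18

R₀ = Σ l(x) mₓ:
  age 1: 0.69 × 5.8 = 4.0020
  age 2: 0.39 × 1.2 = 0.4680
  age 3: 0.22 × 4.5 = 0.9900
  age 4: 0.14 × 2.1 = 0.2940
  age 5: 0.05 × 5.9 = 0.2950
  age 6: 0.03 × 3.7 = 0.1110
  age 7: 0.02 × 1.0 = 0.0200
R₀ = 4.0020 + 0.4680 + 0.9900 + 0.2940 + 0.2950 + 0.1110 + 0.0200 = 6.1800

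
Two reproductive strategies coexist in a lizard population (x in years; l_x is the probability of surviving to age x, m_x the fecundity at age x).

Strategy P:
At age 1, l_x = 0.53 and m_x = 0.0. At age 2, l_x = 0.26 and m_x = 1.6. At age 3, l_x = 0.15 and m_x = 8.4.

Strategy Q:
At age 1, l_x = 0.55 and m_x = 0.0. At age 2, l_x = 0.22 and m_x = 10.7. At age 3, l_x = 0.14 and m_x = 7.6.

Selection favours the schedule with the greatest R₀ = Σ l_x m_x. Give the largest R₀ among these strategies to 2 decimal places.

Strategy P: R₀ = 0.53×0.0 + 0.26×1.6 + 0.15×8.4 = 1.6760
Strategy Q: R₀ = 0.55×0.0 + 0.22×10.7 + 0.14×7.6 = 3.4180
Highest R₀: strategy Q with 3.4180.

3.42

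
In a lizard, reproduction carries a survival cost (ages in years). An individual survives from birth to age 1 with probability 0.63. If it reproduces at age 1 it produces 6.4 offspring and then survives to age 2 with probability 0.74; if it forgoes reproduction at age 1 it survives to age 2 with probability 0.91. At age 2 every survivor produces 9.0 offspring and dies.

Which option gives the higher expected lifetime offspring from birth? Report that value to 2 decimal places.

breed at age 1: R₀ = 0.63 × (6.4 + 0.74 × 9.0) = 0.63 × 13.0600 = 8.2278
delay to age 2: R₀ = 0.63 × (0.91 × 9.0) = 0.63 × 8.1900 = 5.1597
Higher: breed at age 1 (8.2278).

8.23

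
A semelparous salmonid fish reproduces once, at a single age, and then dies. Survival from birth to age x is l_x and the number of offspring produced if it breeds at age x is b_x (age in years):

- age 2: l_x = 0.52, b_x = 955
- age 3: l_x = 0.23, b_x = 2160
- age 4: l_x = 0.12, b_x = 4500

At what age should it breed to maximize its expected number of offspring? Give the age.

Expected offspring if breeding at age x = l_x × b_x:
  age 2: 0.52 × 955 = 496.600
  age 3: 0.23 × 2160 = 496.800
  age 4: 0.12 × 4500 = 540.000
Maximum at age 4 (540.000).

4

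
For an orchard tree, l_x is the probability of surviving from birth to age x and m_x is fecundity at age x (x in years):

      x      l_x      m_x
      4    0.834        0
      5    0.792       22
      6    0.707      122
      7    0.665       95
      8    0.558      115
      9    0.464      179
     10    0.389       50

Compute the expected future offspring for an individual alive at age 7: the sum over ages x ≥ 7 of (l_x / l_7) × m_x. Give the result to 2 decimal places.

l_7 = 0.665. Conditional survival from age 7 to x is l_x / l_7.
  x=7: (0.665/0.665) × 95 = 95.0000
  x=8: (0.558/0.665) × 115 = 96.4962
  x=9: (0.464/0.665) × 179 = 124.8962
  x=10: (0.389/0.665) × 50 = 29.2481
Sum = 95.0000 + 96.4962 + 124.8962 + 29.2481 = 345.6406

345.64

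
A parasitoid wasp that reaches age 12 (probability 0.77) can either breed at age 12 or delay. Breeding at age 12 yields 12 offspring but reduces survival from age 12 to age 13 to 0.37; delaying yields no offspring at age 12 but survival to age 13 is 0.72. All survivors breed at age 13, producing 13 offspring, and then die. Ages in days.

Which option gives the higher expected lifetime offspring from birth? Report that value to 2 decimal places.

12.94

breed at age 12: R₀ = 0.77 × (12 + 0.37 × 13) = 0.77 × 16.8100 = 12.9437
delay to age 13: R₀ = 0.77 × (0.72 × 13) = 0.77 × 9.3600 = 7.2072
Higher: breed at age 12 (12.9437).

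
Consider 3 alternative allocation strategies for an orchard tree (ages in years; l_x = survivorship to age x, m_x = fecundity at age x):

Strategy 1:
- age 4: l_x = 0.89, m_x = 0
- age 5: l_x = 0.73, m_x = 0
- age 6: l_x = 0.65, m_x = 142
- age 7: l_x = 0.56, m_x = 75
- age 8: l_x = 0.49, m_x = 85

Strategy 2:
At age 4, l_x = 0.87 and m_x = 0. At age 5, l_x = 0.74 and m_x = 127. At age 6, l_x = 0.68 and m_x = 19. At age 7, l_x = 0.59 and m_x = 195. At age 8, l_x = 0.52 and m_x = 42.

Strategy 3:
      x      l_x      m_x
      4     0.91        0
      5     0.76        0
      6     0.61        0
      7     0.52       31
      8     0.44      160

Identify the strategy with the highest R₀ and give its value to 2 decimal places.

243.79

Strategy 1: R₀ = 0.89×0 + 0.73×0 + 0.65×142 + 0.56×75 + 0.49×85 = 175.9500
Strategy 2: R₀ = 0.87×0 + 0.74×127 + 0.68×19 + 0.59×195 + 0.52×42 = 243.7900
Strategy 3: R₀ = 0.91×0 + 0.76×0 + 0.61×0 + 0.52×31 + 0.44×160 = 86.5200
Highest R₀: strategy 2 with 243.7900.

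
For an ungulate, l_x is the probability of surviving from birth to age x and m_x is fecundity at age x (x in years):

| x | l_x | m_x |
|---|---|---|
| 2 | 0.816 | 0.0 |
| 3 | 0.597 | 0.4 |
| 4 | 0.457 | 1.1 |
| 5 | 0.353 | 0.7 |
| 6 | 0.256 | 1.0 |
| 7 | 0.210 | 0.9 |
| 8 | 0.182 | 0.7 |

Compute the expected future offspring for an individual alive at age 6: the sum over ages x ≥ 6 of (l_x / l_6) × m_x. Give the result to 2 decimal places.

l_6 = 0.256. Conditional survival from age 6 to x is l_x / l_6.
  x=6: (0.256/0.256) × 1.0 = 1.0000
  x=7: (0.210/0.256) × 0.9 = 0.7383
  x=8: (0.182/0.256) × 0.7 = 0.4977
Sum = 1.0000 + 0.7383 + 0.4977 = 2.2359

2.24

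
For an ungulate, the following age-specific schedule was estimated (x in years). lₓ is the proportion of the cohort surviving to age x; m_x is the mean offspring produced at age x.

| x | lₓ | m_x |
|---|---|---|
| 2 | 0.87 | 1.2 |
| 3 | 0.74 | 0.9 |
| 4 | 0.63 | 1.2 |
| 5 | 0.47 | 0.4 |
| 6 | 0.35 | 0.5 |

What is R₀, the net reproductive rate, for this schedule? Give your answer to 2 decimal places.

2.83

R₀ = Σ lₓ m_x:
  age 2: 0.87 × 1.2 = 1.0440
  age 3: 0.74 × 0.9 = 0.6660
  age 4: 0.63 × 1.2 = 0.7560
  age 5: 0.47 × 0.4 = 0.1880
  age 6: 0.35 × 0.5 = 0.1750
R₀ = 1.0440 + 0.6660 + 0.7560 + 0.1880 + 0.1750 = 2.8290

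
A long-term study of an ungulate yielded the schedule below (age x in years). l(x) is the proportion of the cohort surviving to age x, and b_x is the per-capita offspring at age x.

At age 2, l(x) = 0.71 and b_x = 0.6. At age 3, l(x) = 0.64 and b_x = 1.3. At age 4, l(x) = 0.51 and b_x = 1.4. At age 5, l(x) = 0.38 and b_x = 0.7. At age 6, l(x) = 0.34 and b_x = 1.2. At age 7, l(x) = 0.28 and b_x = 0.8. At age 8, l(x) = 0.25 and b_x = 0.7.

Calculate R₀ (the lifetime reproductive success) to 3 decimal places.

R₀ = Σ l(x) b_x:
  age 2: 0.71 × 0.6 = 0.4260
  age 3: 0.64 × 1.3 = 0.8320
  age 4: 0.51 × 1.4 = 0.7140
  age 5: 0.38 × 0.7 = 0.2660
  age 6: 0.34 × 1.2 = 0.4080
  age 7: 0.28 × 0.8 = 0.2240
  age 8: 0.25 × 0.7 = 0.1750
R₀ = 0.4260 + 0.8320 + 0.7140 + 0.2660 + 0.4080 + 0.2240 + 0.1750 = 3.0450

3.045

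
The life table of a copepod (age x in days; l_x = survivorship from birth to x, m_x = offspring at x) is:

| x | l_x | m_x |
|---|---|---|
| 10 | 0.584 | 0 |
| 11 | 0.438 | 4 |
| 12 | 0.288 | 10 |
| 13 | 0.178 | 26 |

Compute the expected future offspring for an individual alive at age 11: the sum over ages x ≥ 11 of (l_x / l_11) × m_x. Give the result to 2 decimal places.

21.14

l_11 = 0.438. Conditional survival from age 11 to x is l_x / l_11.
  x=11: (0.438/0.438) × 4 = 4.0000
  x=12: (0.288/0.438) × 10 = 6.5753
  x=13: (0.178/0.438) × 26 = 10.5662
Sum = 4.0000 + 6.5753 + 10.5662 = 21.1416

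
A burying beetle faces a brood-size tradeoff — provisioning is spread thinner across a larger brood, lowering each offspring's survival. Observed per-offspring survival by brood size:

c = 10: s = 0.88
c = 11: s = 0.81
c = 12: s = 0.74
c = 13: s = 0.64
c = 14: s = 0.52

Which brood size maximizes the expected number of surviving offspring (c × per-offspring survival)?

Expected surviving offspring = c × s(c):
  c=10: 10 × 0.88 = 8.800
  c=11: 11 × 0.81 = 8.910
  c=12: 12 × 0.74 = 8.880
  c=13: 13 × 0.64 = 8.320
  c=14: 14 × 0.52 = 7.280
Maximum at c = 11 (8.910 surviving offspring).

11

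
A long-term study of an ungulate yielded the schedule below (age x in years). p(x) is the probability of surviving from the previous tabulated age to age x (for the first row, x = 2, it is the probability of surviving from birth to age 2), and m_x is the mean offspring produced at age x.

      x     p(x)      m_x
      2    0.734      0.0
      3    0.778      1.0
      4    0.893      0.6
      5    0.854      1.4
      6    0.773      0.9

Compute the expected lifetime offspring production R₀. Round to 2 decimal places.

Survivorship from birth: l_x = p_2·p_3·…·p_x.
  l_2 = 0.73400
  l_3 = 0.57105
  l_4 = 0.50995
  l_5 = 0.43550
  l_6 = 0.33664
R₀ = Σ l_x m_x:
  age 2: 0.73400 × 0.0 = 0.0000
  age 3: 0.57105 × 1.0 = 0.5710
  age 4: 0.50995 × 0.6 = 0.3060
  age 5: 0.43550 × 1.4 = 0.6097
  age 6: 0.33664 × 0.9 = 0.3030
R₀ = 0.0000 + 0.5710 + 0.3060 + 0.6097 + 0.3030 = 1.7897

1.79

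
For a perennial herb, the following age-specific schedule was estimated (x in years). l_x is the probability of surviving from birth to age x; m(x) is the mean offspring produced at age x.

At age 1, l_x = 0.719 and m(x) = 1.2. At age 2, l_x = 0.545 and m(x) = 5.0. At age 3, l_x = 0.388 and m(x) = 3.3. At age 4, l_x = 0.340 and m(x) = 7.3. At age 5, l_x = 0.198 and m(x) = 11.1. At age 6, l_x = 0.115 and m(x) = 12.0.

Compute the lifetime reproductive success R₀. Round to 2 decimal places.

10.93

R₀ = Σ l_x m(x):
  age 1: 0.719 × 1.2 = 0.8628
  age 2: 0.545 × 5.0 = 2.7250
  age 3: 0.388 × 3.3 = 1.2804
  age 4: 0.340 × 7.3 = 2.4820
  age 5: 0.198 × 11.1 = 2.1978
  age 6: 0.115 × 12.0 = 1.3800
R₀ = 0.8628 + 2.7250 + 1.2804 + 2.4820 + 2.1978 + 1.3800 = 10.9280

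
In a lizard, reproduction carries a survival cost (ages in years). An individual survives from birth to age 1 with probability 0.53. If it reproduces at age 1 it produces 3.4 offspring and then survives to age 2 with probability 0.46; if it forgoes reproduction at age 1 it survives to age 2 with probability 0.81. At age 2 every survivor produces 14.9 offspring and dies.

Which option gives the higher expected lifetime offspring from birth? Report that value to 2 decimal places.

6.40

breed at age 1: R₀ = 0.53 × (3.4 + 0.46 × 14.9) = 0.53 × 10.2540 = 5.4346
delay to age 2: R₀ = 0.53 × (0.81 × 14.9) = 0.53 × 12.0690 = 6.3966
Higher: delay to age 2 (6.3966).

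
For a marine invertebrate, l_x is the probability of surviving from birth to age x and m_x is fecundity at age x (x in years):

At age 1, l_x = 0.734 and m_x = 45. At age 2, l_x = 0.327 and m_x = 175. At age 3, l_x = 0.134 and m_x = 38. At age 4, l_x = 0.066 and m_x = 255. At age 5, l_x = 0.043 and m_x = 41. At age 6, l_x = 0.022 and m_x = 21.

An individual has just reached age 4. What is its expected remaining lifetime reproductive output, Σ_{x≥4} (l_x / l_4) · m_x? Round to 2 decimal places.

288.71

l_4 = 0.066. Conditional survival from age 4 to x is l_x / l_4.
  x=4: (0.066/0.066) × 255 = 255.0000
  x=5: (0.043/0.066) × 41 = 26.7121
  x=6: (0.022/0.066) × 21 = 7.0000
Sum = 255.0000 + 26.7121 + 7.0000 = 288.7121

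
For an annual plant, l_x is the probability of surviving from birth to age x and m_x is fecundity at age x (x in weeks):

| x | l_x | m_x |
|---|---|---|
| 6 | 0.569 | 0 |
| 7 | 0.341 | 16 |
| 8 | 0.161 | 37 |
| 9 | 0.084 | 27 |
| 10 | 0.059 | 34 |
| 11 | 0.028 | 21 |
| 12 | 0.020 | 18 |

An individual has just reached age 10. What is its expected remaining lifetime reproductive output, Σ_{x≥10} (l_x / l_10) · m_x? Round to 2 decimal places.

l_10 = 0.059. Conditional survival from age 10 to x is l_x / l_10.
  x=10: (0.059/0.059) × 34 = 34.0000
  x=11: (0.028/0.059) × 21 = 9.9661
  x=12: (0.020/0.059) × 18 = 6.1017
Sum = 34.0000 + 9.9661 + 6.1017 = 50.0678

50.07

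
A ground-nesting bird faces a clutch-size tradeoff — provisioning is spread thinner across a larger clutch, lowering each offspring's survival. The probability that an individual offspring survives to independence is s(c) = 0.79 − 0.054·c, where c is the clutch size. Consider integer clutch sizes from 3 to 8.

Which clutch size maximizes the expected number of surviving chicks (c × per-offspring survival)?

7

Expected surviving chicks = c × s(c):
  c=3: 3 × 0.628 = 1.884
  c=4: 4 × 0.574 = 2.296
  c=5: 5 × 0.520 = 2.600
  c=6: 6 × 0.466 = 2.796
  c=7: 7 × 0.412 = 2.884
  c=8: 8 × 0.358 = 2.864
Maximum at c = 7 (2.884 surviving chicks).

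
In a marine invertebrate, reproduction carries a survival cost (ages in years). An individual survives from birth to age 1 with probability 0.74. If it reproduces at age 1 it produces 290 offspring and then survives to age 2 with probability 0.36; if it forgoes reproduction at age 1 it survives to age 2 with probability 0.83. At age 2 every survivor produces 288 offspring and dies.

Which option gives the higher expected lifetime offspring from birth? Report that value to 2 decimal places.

breed at age 1: R₀ = 0.74 × (290 + 0.36 × 288) = 0.74 × 393.6800 = 291.3232
delay to age 2: R₀ = 0.74 × (0.83 × 288) = 0.74 × 239.0400 = 176.8896
Higher: breed at age 1 (291.3232).

291.32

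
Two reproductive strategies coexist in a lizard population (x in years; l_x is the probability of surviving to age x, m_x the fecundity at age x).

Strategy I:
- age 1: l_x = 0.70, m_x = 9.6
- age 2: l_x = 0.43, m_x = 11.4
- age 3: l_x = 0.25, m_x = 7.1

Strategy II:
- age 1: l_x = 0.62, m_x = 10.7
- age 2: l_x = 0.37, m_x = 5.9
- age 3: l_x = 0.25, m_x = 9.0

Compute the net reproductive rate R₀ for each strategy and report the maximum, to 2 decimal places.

13.40

Strategy I: R₀ = 0.70×9.6 + 0.43×11.4 + 0.25×7.1 = 13.3970
Strategy II: R₀ = 0.62×10.7 + 0.37×5.9 + 0.25×9.0 = 11.0670
Highest R₀: strategy I with 13.3970.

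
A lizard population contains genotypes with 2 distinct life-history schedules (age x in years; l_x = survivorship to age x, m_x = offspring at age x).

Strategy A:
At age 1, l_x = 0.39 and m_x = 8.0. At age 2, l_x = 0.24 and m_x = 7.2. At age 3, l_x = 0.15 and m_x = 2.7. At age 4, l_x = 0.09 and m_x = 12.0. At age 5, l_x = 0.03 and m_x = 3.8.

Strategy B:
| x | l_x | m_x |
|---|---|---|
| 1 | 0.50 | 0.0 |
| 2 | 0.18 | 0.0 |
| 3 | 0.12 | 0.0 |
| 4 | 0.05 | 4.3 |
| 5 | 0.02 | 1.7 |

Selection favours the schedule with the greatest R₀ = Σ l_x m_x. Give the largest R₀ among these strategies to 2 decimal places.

6.45

Strategy A: R₀ = 0.39×8.0 + 0.24×7.2 + 0.15×2.7 + 0.09×12.0 + 0.03×3.8 = 6.4470
Strategy B: R₀ = 0.50×0.0 + 0.18×0.0 + 0.12×0.0 + 0.05×4.3 + 0.02×1.7 = 0.2490
Highest R₀: strategy A with 6.4470.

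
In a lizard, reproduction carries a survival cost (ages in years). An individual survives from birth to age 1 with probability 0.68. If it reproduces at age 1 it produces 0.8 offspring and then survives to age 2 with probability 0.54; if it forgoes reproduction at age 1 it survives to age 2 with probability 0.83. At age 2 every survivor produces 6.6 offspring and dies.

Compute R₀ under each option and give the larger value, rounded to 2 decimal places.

3.73

breed at age 1: R₀ = 0.68 × (0.8 + 0.54 × 6.6) = 0.68 × 4.3640 = 2.9675
delay to age 2: R₀ = 0.68 × (0.83 × 6.6) = 0.68 × 5.4780 = 3.7250
Higher: delay to age 2 (3.7250).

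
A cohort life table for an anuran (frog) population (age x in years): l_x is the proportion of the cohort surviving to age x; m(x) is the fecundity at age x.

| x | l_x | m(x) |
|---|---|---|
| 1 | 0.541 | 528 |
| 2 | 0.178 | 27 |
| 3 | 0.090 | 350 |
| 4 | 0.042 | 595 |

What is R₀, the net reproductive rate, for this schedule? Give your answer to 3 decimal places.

346.944

R₀ = Σ l_x m(x):
  age 1: 0.541 × 528 = 285.6480
  age 2: 0.178 × 27 = 4.8060
  age 3: 0.090 × 350 = 31.5000
  age 4: 0.042 × 595 = 24.9900
R₀ = 285.6480 + 4.8060 + 31.5000 + 24.9900 = 346.9440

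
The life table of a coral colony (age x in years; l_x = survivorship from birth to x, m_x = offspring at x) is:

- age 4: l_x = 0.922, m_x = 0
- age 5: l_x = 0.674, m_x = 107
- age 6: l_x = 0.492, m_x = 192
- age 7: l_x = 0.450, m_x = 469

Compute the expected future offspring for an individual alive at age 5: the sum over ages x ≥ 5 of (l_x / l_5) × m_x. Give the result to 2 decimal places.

560.28

l_5 = 0.674. Conditional survival from age 5 to x is l_x / l_5.
  x=5: (0.674/0.674) × 107 = 107.0000
  x=6: (0.492/0.674) × 192 = 140.1543
  x=7: (0.450/0.674) × 469 = 313.1306
Sum = 107.0000 + 140.1543 + 313.1306 = 560.2849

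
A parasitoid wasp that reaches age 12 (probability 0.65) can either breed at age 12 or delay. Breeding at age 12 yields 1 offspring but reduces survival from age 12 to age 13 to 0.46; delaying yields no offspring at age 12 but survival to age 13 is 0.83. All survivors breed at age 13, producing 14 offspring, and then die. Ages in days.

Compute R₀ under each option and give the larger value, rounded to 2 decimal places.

breed at age 12: R₀ = 0.65 × (1 + 0.46 × 14) = 0.65 × 7.4400 = 4.8360
delay to age 13: R₀ = 0.65 × (0.83 × 14) = 0.65 × 11.6200 = 7.5530
Higher: delay to age 13 (7.5530).

7.55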